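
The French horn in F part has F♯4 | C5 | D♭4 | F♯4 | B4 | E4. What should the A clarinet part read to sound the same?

D4 Ab4 Bbb3 D4 G4 C4

First find concert pitch: the French horn in F sounds a perfect fifth below written, so F♯4 C5 D♭4 F♯4 B4 E4 sounds B3 F4 Gb3 B3 E4 A3.
Then write for A clarinet: it sounds a minor third below written, so the part must be a minor third above concert.
B3 → D4
F4 → Ab4
Gb3 → Bbb3
B3 → D4
E4 → G4
A3 → C4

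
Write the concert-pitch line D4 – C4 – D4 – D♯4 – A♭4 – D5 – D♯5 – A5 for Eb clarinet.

B3 A3 B3 B#3 F4 B4 B#4 F#5

The Eb clarinet sounds a minor third above written, so the written part must be a minor third below concert — transpose each note down.
D4 to B3
C4 to A3
D4 to B3
D#4 to B#3
Ab4 to F4
D5 to B4
D#5 to B#4
A5 to F#5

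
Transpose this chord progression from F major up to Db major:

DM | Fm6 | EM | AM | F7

F major up to Db major is a minor sixth; each chord root moves by that interval while the quality stays the same.
DM: root D up a minor sixth → Bb, giving BbM.
Fm6: root F up a minor sixth → Db, giving Dbm6.
EM: root E up a minor sixth → C, giving CM.
AM: root A up a minor sixth → F, giving FM.
F7: root F up a minor sixth → Db, giving Db7.

BbM Dbm6 CM FM Db7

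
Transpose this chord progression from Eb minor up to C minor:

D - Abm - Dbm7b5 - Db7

Eb minor up to C minor is a major sixth; each chord root moves by that interval while the quality stays the same.
D: root D up a major sixth → B, giving B.
Abm: root Ab up a major sixth → F, giving Fm.
Dbm7b5: root Db up a major sixth → Bb, giving Bbm7b5.
Db7: root Db up a major sixth → Bb, giving Bb7.

B Fm Bbm7b5 Bb7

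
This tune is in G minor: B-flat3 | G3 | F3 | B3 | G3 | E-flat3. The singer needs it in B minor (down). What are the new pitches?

D3 B2 A2 D#3 B2 G2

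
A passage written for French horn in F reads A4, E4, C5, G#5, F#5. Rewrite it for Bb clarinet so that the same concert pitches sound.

First find concert pitch: the French horn in F sounds a perfect fifth below written, so A4 E4 C5 G#5 F#5 sounds D4 A3 F4 C#5 B4.
Then write for Bb clarinet: it sounds a major second below written, so the part must be a major second above concert.
D4 → E4
A3 → B3
F4 → G4
C#5 → D#5
B4 → C#5

E4 B3 G4 D#5 C#5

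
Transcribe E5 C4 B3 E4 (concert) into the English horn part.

B5 G4 F#4 B4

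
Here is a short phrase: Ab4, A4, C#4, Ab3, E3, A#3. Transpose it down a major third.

Fb4 F4 A3 Fb3 C3 F#3

Ab4 down a major third is Fb4.
A4 down a major third is F4.
C#4 down a major third is A3.
A major third down from Ab3 gives Fb3.
E3: a third down reaches C, and 4 semitones makes it C3.
A#3: a third down reaches F, and 4 semitones makes it F#3.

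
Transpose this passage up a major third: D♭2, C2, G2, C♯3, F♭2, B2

F2 E2 B2 E#3 Ab2 D#3

Db2 up a major third is F2.
C2 up a major third is E2.
A major third up from G2 gives B2.
A major third up from C#3 gives E#3.
A major third up from Fb2 gives Ab2.
B2 up a major third is D#3.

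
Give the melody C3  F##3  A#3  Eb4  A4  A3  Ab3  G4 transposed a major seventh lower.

Db2 G#2 B2 Fb3 Bb3 Bb2 Bbb2 Ab3

C3 → Db2
F##3 → G#2
A#3 → B2
Eb4 → Fb3
A4 → Bb3
A3 → Bb2
Ab3 → Bbb2
G4 → Ab3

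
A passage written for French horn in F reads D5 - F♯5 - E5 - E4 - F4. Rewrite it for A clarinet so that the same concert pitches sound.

Bb4 D5 C5 C4 Db4

First find concert pitch: the French horn in F sounds a perfect fifth below written, so D5 F♯5 E5 E4 F4 sounds G4 B4 A4 A3 Bb3.
Then write for A clarinet: it sounds a minor third below written, so the part must be a minor third above concert.
G4 → Bb4
B4 → D5
A4 → C5
A3 → C4
Bb3 → Db4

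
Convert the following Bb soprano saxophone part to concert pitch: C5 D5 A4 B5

Bb4 C5 G4 A5

The Bb soprano saxophone sounds a major second below written, so transpose each written note down a major second.
C5 to Bb4
D5 to C5
A4 to G4
B5 to A5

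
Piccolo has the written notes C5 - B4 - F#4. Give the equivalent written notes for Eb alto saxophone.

First find concert pitch: the piccolo sounds a perfect octave above written, so C5 B4 F#4 sounds C6 B5 F#5.
Then write for Eb alto saxophone: it sounds a major sixth below written, so the part must be a major sixth above concert.
C6 → A6
B5 → G#6
F#5 → D#6

A6 G#6 D#6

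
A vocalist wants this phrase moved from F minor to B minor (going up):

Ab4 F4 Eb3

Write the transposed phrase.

D5 B4 A3

F minor to B minor up is an augmented fourth, so every note moves up by that interval.
Ab4 → D5
F4 → B4
Eb3 → A3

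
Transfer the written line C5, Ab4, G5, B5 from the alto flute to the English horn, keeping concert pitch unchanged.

First find concert pitch: the alto flute sounds a perfect fourth below written, so C5 Ab4 G5 B5 sounds G4 Eb4 D5 F#5.
Then write for English horn: it sounds a perfect fifth below written, so the part must be a perfect fifth above concert.
G4 → D5
Eb4 → Bb4
D5 → A5
F#5 → C#6

D5 Bb4 A5 C#6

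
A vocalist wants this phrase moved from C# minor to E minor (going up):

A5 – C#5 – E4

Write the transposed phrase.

C6 E5 G4

From C# up to E is a minor third; apply that to each pitch.
A5 gives C6
C#5 gives E5
E4 gives G4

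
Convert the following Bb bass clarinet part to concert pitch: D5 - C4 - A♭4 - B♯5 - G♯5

Written C4 on the Bb bass clarinet sounds as Bb2, a major ninth lower; apply that shift to every note.
D5 → C4
C4 → Bb2
Ab4 → Gb3
B#5 → A#4
G#5 → F#4

C4 Bb2 Gb3 A#4 F#4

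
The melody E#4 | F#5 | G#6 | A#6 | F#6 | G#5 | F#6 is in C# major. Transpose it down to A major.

C#4 D5 E6 F#6 D6 E5 D6

C# major to A major down is a major third, so every note moves down by that interval.
E#4 gives C#4
F#5 gives D5
G#6 gives E6
A#6 gives F#6
F#6 gives D6
G#5 gives E5
F#6 gives D6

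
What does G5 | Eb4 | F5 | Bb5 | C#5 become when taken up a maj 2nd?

A5 F4 G5 C6 D#5

A major second up from G5 gives A5.
Eb4 up a major second is F4.
A major second up from F5 gives G5.
A major second up from Bb5 gives C6.
C#5 up a major second is D#5.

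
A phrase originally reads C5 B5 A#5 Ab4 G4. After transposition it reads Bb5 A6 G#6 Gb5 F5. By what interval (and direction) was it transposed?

up a minor seventh

From C5 to Bb5 is 7 letter names — a seventh of some quality.
C5 to Bb5 is 10 semitones, which makes it a minor seventh; the second version is higher, so the direction is up.
Checking another pair — G4 → F5 — gives the same interval.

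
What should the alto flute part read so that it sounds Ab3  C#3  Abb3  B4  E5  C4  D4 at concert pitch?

Db4 F#3 Dbb4 E5 A5 F4 G4

Written C4 sounds as G3 on the alto flute, so concert pitches are written a perfect fourth up.
Ab3 becomes Db4
C#3 becomes F#3
Abb3 becomes Dbb4
B4 becomes E5
E5 becomes A5
C4 becomes F4
D4 becomes G4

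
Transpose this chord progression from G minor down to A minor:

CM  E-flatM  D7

DM FM E7

G minor down to A minor is a minor seventh; each chord root moves by that interval while the quality stays the same.
CM: root C down a minor seventh → D, giving DM.
E-flatM: root E-flat down a minor seventh → F, giving FM.
D7: root D down a minor seventh → E, giving E7.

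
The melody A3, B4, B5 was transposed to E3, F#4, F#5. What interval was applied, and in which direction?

From A3 to E3 is 4 letter names — a fourth of some quality.
E3 to A3 is 5 semitones, which makes it a perfect fourth; the second version is lower, so the direction is down.
Checking another pair — B5 → F#5 — gives the same interval.

down a perfect fourth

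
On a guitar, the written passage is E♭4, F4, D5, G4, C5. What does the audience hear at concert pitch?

The guitar sounds a perfect octave below written, so transpose each written note down a perfect octave.
Eb4 gives Eb3
F4 gives F3
D5 gives D4
G4 gives G3
C5 gives C4

Eb3 F3 D4 G3 C4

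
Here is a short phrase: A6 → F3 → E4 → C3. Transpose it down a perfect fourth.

A perfect fourth down from A6 gives E6.
F3 down a perfect fourth is C3.
E4 down a perfect fourth is B3.
C3: a fourth down reaches G, and 5 semitones makes it G2.

E6 C3 B3 G2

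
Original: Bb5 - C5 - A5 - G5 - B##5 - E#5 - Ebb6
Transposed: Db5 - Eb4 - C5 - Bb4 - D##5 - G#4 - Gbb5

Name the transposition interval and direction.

down a major sixth

Take the first pair: Bb5 → Db5. B to D spans 6 letter names, so the interval is some kind of sixth.
Db5 to Bb5 is 9 semitones, which makes it a major sixth; the second version is lower, so the direction is down.
Checking another pair — Ebb6 → Gbb5 — gives the same interval.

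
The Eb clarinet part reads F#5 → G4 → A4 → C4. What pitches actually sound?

Written C4 on the Eb clarinet sounds as Eb4, a minor third higher; apply that shift to every note.
F#5 -> A5
G4 -> Bb4
A4 -> C5
C4 -> Eb4

A5 Bb4 C5 Eb4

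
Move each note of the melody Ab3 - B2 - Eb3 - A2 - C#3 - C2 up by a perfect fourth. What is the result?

Ab3 becomes Db4
B2 becomes E3
Eb3 becomes Ab3
A2 becomes D3
C#3 becomes F#3
C2 becomes F2

Db4 E3 Ab3 D3 F#3 F2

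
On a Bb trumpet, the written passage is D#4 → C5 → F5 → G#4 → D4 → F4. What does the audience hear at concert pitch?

C#4 Bb4 Eb5 F#4 C4 Eb4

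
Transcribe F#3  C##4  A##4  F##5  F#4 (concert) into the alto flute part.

The alto flute sounds a perfect fourth below written, so the written part must be a perfect fourth above concert — transpose each note up.
F#3 becomes B3
C##4 becomes F##4
A##4 becomes D##5
F##5 becomes B#5
F#4 becomes B4

B3 F##4 D##5 B#5 B4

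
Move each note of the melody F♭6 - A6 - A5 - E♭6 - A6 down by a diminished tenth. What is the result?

D5 F##5 F##4 C#5 F##5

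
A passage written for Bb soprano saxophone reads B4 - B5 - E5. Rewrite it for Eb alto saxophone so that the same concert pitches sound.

F#5 F#6 B5

First find concert pitch: the Bb soprano saxophone sounds a major second below written, so B4 B5 E5 sounds A4 A5 D5.
Then write for Eb alto saxophone: it sounds a major sixth below written, so the part must be a major sixth above concert.
A4 → F#5
A5 → F#6
D5 → B5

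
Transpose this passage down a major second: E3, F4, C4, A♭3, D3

E3 down a major second is D3.
A major second down from F4 gives Eb4.
C4: a second down reaches B, and 2 semitones makes it Bb3.
Ab3: a second down reaches G, and 2 semitones makes it Gb3.
D3: a second down reaches C, and 2 semitones makes it C3.

D3 Eb4 Bb3 Gb3 C3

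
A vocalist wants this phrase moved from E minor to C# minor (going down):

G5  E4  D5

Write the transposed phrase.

From E down to C# is a minor third; apply that to each pitch.
G5 gives E5
E4 gives C#4
D5 gives B4

E5 C#4 B4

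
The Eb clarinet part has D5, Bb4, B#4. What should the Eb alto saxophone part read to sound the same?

D6 Bb5 B#5

First find concert pitch: the Eb clarinet sounds a minor third above written, so D5 Bb4 B#4 sounds F5 Db5 D#5.
Then write for Eb alto saxophone: it sounds a major sixth below written, so the part must be a major sixth above concert.
F5 → D6
Db5 → Bb5
D#5 → B#5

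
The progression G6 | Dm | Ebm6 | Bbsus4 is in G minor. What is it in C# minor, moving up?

G minor up to C# minor is an augmented fourth; each chord root moves by that interval while the quality stays the same.
G6: root G up an augmented fourth → C#, giving C#6.
Dm: root D up an augmented fourth → G#, giving G#m.
Ebm6: root Eb up an augmented fourth → A, giving Am6.
Bbsus4: root Bb up an augmented fourth → E, giving Esus4.

C#6 G#m Am6 Esus4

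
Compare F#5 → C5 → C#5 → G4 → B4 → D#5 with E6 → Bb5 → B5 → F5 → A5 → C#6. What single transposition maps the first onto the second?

up a minor seventh

Take the first pair: F#5 → E6. F to E spans 7 letter names, so the interval is some kind of seventh.
F#5 to E6 is 10 semitones, which makes it a minor seventh; the second version is higher, so the direction is up.
Checking another pair — D#5 → C#6 — gives the same interval.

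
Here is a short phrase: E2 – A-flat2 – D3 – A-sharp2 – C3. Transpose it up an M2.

F#2 Bb2 E3 B#2 D3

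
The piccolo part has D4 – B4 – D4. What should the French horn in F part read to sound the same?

First find concert pitch: the piccolo sounds a perfect octave above written, so D4 B4 D4 sounds D5 B5 D5.
Then write for French horn in F: it sounds a perfect fifth below written, so the part must be a perfect fifth above concert.
D5 → A5
B5 → F#6
D5 → A5

A5 F#6 A5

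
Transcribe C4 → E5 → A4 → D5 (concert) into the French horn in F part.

Written C4 sounds as F3 on the French horn in F, so concert pitches are written a perfect fifth up.
C4 becomes G4
E5 becomes B5
A4 becomes E5
D5 becomes A5

G4 B5 E5 A5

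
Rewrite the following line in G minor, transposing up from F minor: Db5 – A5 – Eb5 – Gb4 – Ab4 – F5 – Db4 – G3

Eb5 B5 F5 Ab4 Bb4 G5 Eb4 A3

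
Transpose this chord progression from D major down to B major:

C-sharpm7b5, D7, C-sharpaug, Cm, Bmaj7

D major down to B major is a minor third; each chord root moves by that interval while the quality stays the same.
C-sharpm7b5: root C-sharp down a minor third → A#, giving A#m7b5.
D7: root D down a minor third → B, giving B7.
C-sharpaug: root C-sharp down a minor third → A#, giving A#aug.
Cm: root C down a minor third → A, giving Am.
Bmaj7: root B down a minor third → G#, giving G#maj7.

A#m7b5 B7 A#aug Am G#maj7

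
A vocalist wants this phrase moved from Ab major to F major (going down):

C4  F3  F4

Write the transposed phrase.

A3 D3 D4

From Ab down to F is a minor third; apply that to each pitch.
C4 -> A3
F3 -> D3
F4 -> D4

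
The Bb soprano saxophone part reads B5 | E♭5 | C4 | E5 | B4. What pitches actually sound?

A5 Db5 Bb3 D5 A4

The Bb soprano saxophone sounds a major second below written, so transpose each written note down a major second.
B5 gives A5
Eb5 gives Db5
C4 gives Bb3
E5 gives D5
B4 gives A4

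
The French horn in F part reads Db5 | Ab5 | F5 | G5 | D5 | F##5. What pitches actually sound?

Written C4 on the French horn in F sounds as F3, a perfect fifth lower; apply that shift to every note.
Db5 -> Gb4
Ab5 -> Db5
F5 -> Bb4
G5 -> C5
D5 -> G4
F##5 -> B#4

Gb4 Db5 Bb4 C5 G4 B#4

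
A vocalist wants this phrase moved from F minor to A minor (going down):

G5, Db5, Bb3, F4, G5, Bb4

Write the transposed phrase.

From F down to A is a minor sixth; apply that to each pitch.
G5 gives B4
Db5 gives F4
Bb3 gives D3
F4 gives A3
G5 gives B4
Bb4 gives D4

B4 F4 D3 A3 B4 D4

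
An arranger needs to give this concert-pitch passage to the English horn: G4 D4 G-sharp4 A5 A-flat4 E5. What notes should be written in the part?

D5 A4 D#5 E6 Eb5 B5

Written C4 sounds as F3 on the English horn, so concert pitches are written a perfect fifth up.
G4 to D5
D4 to A4
G#4 to D#5
A5 to E6
Ab4 to Eb5
E5 to B5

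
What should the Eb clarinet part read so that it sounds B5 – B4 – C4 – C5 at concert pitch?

Written C4 sounds as Eb4 on the Eb clarinet, so concert pitches are written a minor third down.
B5 becomes G#5
B4 becomes G#4
C4 becomes A3
C5 becomes A4

G#5 G#4 A3 A4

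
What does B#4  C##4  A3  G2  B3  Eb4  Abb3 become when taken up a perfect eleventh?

E#6 F##5 D5 C4 E5 Ab5 Dbb5

A perfect eleventh up from B#4 gives E#6.
C##4 up a perfect eleventh is F##5.
A3 up a perfect eleventh is D5.
A perfect eleventh up from G2 gives C4.
B3: an eleventh up reaches E, and 17 semitones makes it E5.
Eb4: an eleventh up reaches A, and 17 semitones makes it Ab5.
Abb3: an eleventh up reaches D, and 17 semitones makes it Dbb5.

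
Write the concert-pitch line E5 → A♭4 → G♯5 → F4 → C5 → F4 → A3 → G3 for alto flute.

A5 Db5 C#6 Bb4 F5 Bb4 D4 C4

The alto flute sounds a perfect fourth below written, so the written part must be a perfect fourth above concert — transpose each note up.
E5 becomes A5
Ab4 becomes Db5
G#5 becomes C#6
F4 becomes Bb4
C5 becomes F5
F4 becomes Bb4
A3 becomes D4
G3 becomes C4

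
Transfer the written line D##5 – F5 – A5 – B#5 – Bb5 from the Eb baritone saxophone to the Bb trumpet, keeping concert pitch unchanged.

G##3 Bb3 D4 E#4 Eb4

First find concert pitch: the Eb baritone saxophone sounds a major thirteenth below written, so D##5 F5 A5 B#5 Bb5 sounds F##3 Ab3 C4 D#4 Db4.
Then write for Bb trumpet: it sounds a major second below written, so the part must be a major second above concert.
F##3 → G##3
Ab3 → Bb3
C4 → D4
D#4 → E#4
Db4 → Eb4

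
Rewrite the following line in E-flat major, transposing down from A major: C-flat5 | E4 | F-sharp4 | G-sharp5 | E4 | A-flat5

Gbb4 Bb3 C4 D5 Bb3 Ebb5

From A down to E-flat is an augmented fourth; apply that to each pitch.
Cb5 to Gbb4
E4 to Bb3
F#4 to C4
G#5 to D5
E4 to Bb3
Ab5 to Ebb5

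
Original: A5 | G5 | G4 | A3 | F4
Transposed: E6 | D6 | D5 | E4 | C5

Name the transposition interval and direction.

up a perfect fifth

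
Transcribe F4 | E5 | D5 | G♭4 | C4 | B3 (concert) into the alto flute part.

The alto flute sounds a perfect fourth below written, so the written part must be a perfect fourth above concert — transpose each note up.
F4 gives Bb4
E5 gives A5
D5 gives G5
Gb4 gives Cb5
C4 gives F4
B3 gives E4

Bb4 A5 G5 Cb5 F4 E4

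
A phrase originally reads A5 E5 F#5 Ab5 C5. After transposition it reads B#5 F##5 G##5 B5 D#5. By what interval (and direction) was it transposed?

up an augmented second

Take the first pair: A5 → B#5. A to B spans 2 letter names, so the interval is some kind of second.
A5 to B#5 is 3 semitones, which makes it an augmented second; the second version is higher, so the direction is up.
Checking another pair — C5 → D#5 — gives the same interval.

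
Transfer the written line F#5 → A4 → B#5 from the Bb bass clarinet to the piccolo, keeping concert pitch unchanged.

First find concert pitch: the Bb bass clarinet sounds a major ninth below written, so F#5 A4 B#5 sounds E4 G3 A#4.
Then write for piccolo: it sounds a perfect octave above written, so the part must be a perfect octave below concert.
E4 → E3
G3 → G2
A#4 → A#3

E3 G2 A#3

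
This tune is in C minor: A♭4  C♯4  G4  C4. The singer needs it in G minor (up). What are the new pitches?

C minor to G minor up is a perfect fifth, so every note moves up by that interval.
Ab4 gives Eb5
C#4 gives G#4
G4 gives D5
C4 gives G4

Eb5 G#4 D5 G4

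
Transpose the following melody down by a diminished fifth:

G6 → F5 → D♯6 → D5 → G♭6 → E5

C#6 B4 G##5 G#4 C6 A#4

A diminished fifth down from G6 gives C#6.
F5: a fifth down reaches B, and 6 semitones makes it B4.
A diminished fifth down from D#6 gives G##5.
D5 down a diminished fifth is G#4.
Gb6 down a diminished fifth is C6.
A diminished fifth down from E5 gives A#4.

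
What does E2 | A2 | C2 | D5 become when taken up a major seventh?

D#3 G#3 B2 C#6

A major seventh up from E2 gives D#3.
A major seventh up from A2 gives G#3.
A major seventh up from C2 gives B2.
D5 up a major seventh is C#6.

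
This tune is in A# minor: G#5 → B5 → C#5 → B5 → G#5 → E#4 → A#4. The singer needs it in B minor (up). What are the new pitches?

A5 C6 D5 C6 A5 F#4 B4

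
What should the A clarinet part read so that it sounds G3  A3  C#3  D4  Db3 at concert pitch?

Bb3 C4 E3 F4 Fb3

The A clarinet sounds a minor third below written, so the written part must be a minor third above concert — transpose each note up.
G3 -> Bb3
A3 -> C4
C#3 -> E3
D4 -> F4
Db3 -> Fb3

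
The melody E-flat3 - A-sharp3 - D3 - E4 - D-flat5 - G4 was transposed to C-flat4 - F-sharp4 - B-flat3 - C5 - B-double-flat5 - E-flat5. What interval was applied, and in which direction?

Take the first pair: Eb3 → Cb4. E to C spans 6 letter names, so the interval is some kind of sixth.
Eb3 to Cb4 is 8 semitones, which makes it a minor sixth; the second version is higher, so the direction is up.
Checking another pair — G4 → Eb5 — gives the same interval.

up a minor sixth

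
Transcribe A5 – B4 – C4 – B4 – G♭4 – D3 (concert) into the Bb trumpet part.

B5 C#5 D4 C#5 Ab4 E3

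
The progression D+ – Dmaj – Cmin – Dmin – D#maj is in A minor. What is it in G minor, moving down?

C+ Cmaj Bbmin Cmin C#maj

A minor down to G minor is a major second; each chord root moves by that interval while the quality stays the same.
D+: root D down a major second → C, giving C+.
Dmaj: root D down a major second → C, giving Cmaj.
Cmin: root C down a major second → Bb, giving Bbmin.
Dmin: root D down a major second → C, giving Cmin.
D#maj: root D# down a major second → C#, giving C#maj.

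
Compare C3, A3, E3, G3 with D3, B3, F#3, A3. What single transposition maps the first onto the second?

up a major second

From C3 to D3 is 2 letter names — a second of some quality.
C3 to D3 is 2 semitones, which makes it a major second; the second version is higher, so the direction is up.
Checking another pair — G3 → A3 — gives the same interval.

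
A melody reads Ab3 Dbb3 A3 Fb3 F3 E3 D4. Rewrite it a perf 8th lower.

Ab2 Dbb2 A2 Fb2 F2 E2 D3

Ab3 gives Ab2
Dbb3 gives Dbb2
A3 gives A2
Fb3 gives Fb2
F3 gives F2
E3 gives E2
D4 gives D3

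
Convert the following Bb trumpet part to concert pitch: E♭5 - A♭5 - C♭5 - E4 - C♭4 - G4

Db5 Gb5 Bbb4 D4 Bbb3 F4

The Bb trumpet sounds a major second below written, so transpose each written note down a major second.
Eb5 → Db5
Ab5 → Gb5
Cb5 → Bbb4
E4 → D4
Cb4 → Bbb3
G4 → F4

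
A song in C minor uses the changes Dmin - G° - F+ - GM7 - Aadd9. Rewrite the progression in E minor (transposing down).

C minor down to E minor is a minor sixth; each chord root moves by that interval while the quality stays the same.
Dmin: root D down a minor sixth → F#, giving F#min.
G°: root G down a minor sixth → B, giving B°.
F+: root F down a minor sixth → A, giving A+.
GM7: root G down a minor sixth → B, giving BM7.
Aadd9: root A down a minor sixth → C#, giving C#add9.

F#min B° A+ BM7 C#add9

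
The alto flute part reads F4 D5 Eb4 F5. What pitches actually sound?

C4 A4 Bb3 C5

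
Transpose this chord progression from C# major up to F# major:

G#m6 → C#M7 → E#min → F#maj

C#m6 F#M7 A#min Bmaj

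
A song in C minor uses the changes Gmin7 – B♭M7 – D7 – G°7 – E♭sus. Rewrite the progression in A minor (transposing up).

C minor up to A minor is a major sixth; each chord root moves by that interval while the quality stays the same.
Gmin7: root G up a major sixth → E, giving Emin7.
B♭M7: root B♭ up a major sixth → G, giving GM7.
D7: root D up a major sixth → B, giving B7.
G°7: root G up a major sixth → E, giving E°7.
E♭sus: root E♭ up a major sixth → C, giving Csus.

Emin7 GM7 B7 E°7 Csus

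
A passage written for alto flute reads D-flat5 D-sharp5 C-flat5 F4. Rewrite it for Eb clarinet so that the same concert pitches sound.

F4 F##4 Eb4 A3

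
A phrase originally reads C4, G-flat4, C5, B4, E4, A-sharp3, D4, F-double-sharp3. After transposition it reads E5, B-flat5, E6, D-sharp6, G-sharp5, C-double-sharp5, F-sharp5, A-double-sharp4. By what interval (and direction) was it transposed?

up a major tenth

From C4 to E5 is 10 letter names — a tenth of some quality.
C4 to E5 is 16 semitones, which makes it a major tenth; the second version is higher, so the direction is up.
Checking another pair — F##3 → A##4 — gives the same interval.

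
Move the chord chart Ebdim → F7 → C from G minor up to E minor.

Cdim D7 A

G minor up to E minor is a major sixth; each chord root moves by that interval while the quality stays the same.
Ebdim: root Eb up a major sixth → C, giving Cdim.
F7: root F up a major sixth → D, giving D7.
C: root C up a major sixth → A, giving A.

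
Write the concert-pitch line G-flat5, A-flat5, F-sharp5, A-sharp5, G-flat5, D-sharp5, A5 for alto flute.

The alto flute sounds a perfect fourth below written, so the written part must be a perfect fourth above concert — transpose each note up.
Gb5 gives Cb6
Ab5 gives Db6
F#5 gives B5
A#5 gives D#6
Gb5 gives Cb6
D#5 gives G#5
A5 gives D6

Cb6 Db6 B5 D#6 Cb6 G#5 D6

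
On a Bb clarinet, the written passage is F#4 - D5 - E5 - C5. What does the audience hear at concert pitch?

E4 C5 D5 Bb4

The Bb clarinet sounds a major second below written, so transpose each written note down a major second.
F#4 gives E4
D5 gives C5
E5 gives D5
C5 gives Bb4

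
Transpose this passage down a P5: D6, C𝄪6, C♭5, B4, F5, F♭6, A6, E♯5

G5 F##5 Fb4 E4 Bb4 Bbb5 D6 A#4

D6 -> G5
C##6 -> F##5
Cb5 -> Fb4
B4 -> E4
F5 -> Bb4
Fb6 -> Bbb5
A6 -> D6
E#5 -> A#4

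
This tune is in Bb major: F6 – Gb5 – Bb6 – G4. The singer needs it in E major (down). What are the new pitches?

B5 C5 E6 C#4

Bb major to E major down is a diminished fifth, so every note moves down by that interval.
F6 → B5
Gb5 → C5
Bb6 → E6
G4 → C#4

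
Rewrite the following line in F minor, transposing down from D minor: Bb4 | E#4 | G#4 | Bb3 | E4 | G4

D minor to F minor down is a major sixth, so every note moves down by that interval.
Bb4 to Db4
E#4 to G#3
G#4 to B3
Bb3 to Db3
E4 to G3
G4 to Bb3

Db4 G#3 B3 Db3 G3 Bb3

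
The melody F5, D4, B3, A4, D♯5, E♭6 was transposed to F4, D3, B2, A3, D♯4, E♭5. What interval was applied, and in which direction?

down a perfect octave

From F5 to F4 is 8 letter names — an octave of some quality.
F4 to F5 is 12 semitones, which makes it a perfect octave; the second version is lower, so the direction is down.
Checking another pair — Eb6 → Eb5 — gives the same interval.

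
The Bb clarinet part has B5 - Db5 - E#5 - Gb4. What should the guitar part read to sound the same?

First find concert pitch: the Bb clarinet sounds a major second below written, so B5 Db5 E#5 Gb4 sounds A5 Cb5 D#5 Fb4.
Then write for guitar: it sounds a perfect octave below written, so the part must be a perfect octave above concert.
A5 → A6
Cb5 → Cb6
D#5 → D#6
Fb4 → Fb5

A6 Cb6 D#6 Fb5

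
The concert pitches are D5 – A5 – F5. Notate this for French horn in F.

The French horn in F sounds a perfect fifth below written, so the written part must be a perfect fifth above concert — transpose each note up.
D5 gives A5
A5 gives E6
F5 gives C6

A5 E6 C6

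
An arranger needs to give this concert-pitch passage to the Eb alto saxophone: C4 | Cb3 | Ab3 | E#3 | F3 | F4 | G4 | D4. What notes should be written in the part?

A4 Ab3 F4 C##4 D4 D5 E5 B4

The Eb alto saxophone sounds a major sixth below written, so the written part must be a major sixth above concert — transpose each note up.
C4 to A4
Cb3 to Ab3
Ab3 to F4
E#3 to C##4
F3 to D4
F4 to D5
G4 to E5
D4 to B4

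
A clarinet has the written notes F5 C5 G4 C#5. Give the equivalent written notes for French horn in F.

A5 E5 B4 E#5

First find concert pitch: the A clarinet sounds a minor third below written, so F5 C5 G4 C#5 sounds D5 A4 E4 A#4.
Then write for French horn in F: it sounds a perfect fifth below written, so the part must be a perfect fifth above concert.
D5 → A5
A4 → E5
E4 → B4
A#4 → E#5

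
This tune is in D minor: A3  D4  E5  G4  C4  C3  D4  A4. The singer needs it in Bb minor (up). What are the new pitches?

D minor to Bb minor up is a minor sixth, so every note moves up by that interval.
A3 → F4
D4 → Bb4
E5 → C6
G4 → Eb5
C4 → Ab4
C3 → Ab3
D4 → Bb4
A4 → F5

F4 Bb4 C6 Eb5 Ab4 Ab3 Bb4 F5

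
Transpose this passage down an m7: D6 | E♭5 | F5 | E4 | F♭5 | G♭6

E5 F4 G4 F#3 Gb4 Ab5

A minor seventh down from D6 gives E5.
Eb5: a seventh down reaches F, and 10 semitones makes it F4.
F5: a seventh down reaches G, and 10 semitones makes it G4.
A minor seventh down from E4 gives F#3.
A minor seventh down from Fb5 gives Gb4.
A minor seventh down from Gb6 gives Ab5.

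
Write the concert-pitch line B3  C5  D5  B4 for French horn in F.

The French horn in F sounds a perfect fifth below written, so the written part must be a perfect fifth above concert — transpose each note up.
B3 -> F#4
C5 -> G5
D5 -> A5
B4 -> F#5

F#4 G5 A5 F#5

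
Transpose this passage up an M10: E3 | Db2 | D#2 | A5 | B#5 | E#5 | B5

G#4 F3 F##3 C#7 D##7 G##6 D#7

E3 -> G#4
Db2 -> F3
D#2 -> F##3
A5 -> C#7
B#5 -> D##7
E#5 -> G##6
B5 -> D#7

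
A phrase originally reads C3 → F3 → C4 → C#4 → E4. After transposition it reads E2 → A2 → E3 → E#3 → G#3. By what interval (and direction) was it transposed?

down a minor sixth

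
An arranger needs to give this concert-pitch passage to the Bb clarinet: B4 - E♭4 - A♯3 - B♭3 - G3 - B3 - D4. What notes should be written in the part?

Written C4 sounds as Bb3 on the Bb clarinet, so concert pitches are written a major second up.
B4 to C#5
Eb4 to F4
A#3 to B#3
Bb3 to C4
G3 to A3
B3 to C#4
D4 to E4

C#5 F4 B#3 C4 A3 C#4 E4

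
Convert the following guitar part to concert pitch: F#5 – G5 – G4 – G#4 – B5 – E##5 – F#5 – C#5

F#4 G4 G3 G#3 B4 E##4 F#4 C#4

The guitar sounds a perfect octave below written, so transpose each written note down a perfect octave.
F#5 -> F#4
G5 -> G4
G4 -> G3
G#4 -> G#3
B5 -> B4
E##5 -> E##4
F#5 -> F#4
C#5 -> C#4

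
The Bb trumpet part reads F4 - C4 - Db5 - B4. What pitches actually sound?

The Bb trumpet sounds a major second below written, so transpose each written note down a major second.
F4 → Eb4
C4 → Bb3
Db5 → Cb5
B4 → A4

Eb4 Bb3 Cb5 A4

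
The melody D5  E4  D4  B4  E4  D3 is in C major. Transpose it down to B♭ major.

C5 D4 C4 A4 D4 C3

C major to B♭ major down is a major second, so every note moves down by that interval.
D5 to C5
E4 to D4
D4 to C4
B4 to A4
E4 to D4
D3 to C3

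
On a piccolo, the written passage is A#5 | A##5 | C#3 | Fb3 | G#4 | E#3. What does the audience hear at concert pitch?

A#6 A##6 C#4 Fb4 G#5 E#4

The piccolo sounds a perfect octave above written, so transpose each written note up a perfect octave.
A#5 to A#6
A##5 to A##6
C#3 to C#4
Fb3 to Fb4
G#4 to G#5
E#3 to E#4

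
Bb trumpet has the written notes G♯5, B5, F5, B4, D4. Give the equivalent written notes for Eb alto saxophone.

D#6 F#6 C6 F#5 A4

First find concert pitch: the Bb trumpet sounds a major second below written, so G♯5 B5 F5 B4 D4 sounds F#5 A5 Eb5 A4 C4.
Then write for Eb alto saxophone: it sounds a major sixth below written, so the part must be a major sixth above concert.
F#5 → D#6
A5 → F#6
Eb5 → C6
A4 → F#5
C4 → A4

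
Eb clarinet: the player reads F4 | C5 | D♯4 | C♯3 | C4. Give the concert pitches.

Ab4 Eb5 F#4 E3 Eb4

The Eb clarinet sounds a minor third above written, so transpose each written note up a minor third.
F4 to Ab4
C5 to Eb5
D#4 to F#4
C#3 to E3
C4 to Eb4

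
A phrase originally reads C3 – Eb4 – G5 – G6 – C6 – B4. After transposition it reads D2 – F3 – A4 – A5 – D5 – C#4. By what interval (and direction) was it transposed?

down a minor seventh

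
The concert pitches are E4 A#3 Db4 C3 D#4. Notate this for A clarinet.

G4 C#4 Fb4 Eb3 F#4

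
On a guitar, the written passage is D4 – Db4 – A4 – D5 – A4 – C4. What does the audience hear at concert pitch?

D3 Db3 A3 D4 A3 C3

Written C4 on the guitar sounds as C3, a perfect octave lower; apply that shift to every note.
D4 gives D3
Db4 gives Db3
A4 gives A3
D5 gives D4
A4 gives A3
C4 gives C3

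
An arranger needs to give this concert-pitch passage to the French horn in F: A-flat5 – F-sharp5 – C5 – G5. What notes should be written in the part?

The French horn in F sounds a perfect fifth below written, so the written part must be a perfect fifth above concert — transpose each note up.
Ab5 becomes Eb6
F#5 becomes C#6
C5 becomes G5
G5 becomes D6

Eb6 C#6 G5 D6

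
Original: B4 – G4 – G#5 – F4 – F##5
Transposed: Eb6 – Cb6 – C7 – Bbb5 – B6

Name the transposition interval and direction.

up a diminished eleventh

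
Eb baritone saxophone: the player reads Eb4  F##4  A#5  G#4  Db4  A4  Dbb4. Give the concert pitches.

The Eb baritone saxophone sounds a major thirteenth below written, so transpose each written note down a major thirteenth.
Eb4 gives Gb2
F##4 gives A#2
A#5 gives C#4
G#4 gives B2
Db4 gives Fb2
A4 gives C3
Dbb4 gives Fbb2

Gb2 A#2 C#4 B2 Fb2 C3 Fbb2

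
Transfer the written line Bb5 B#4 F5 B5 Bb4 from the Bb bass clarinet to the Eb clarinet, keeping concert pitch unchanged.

First find concert pitch: the Bb bass clarinet sounds a major ninth below written, so Bb5 B#4 F5 B5 Bb4 sounds Ab4 A#3 Eb4 A4 Ab3.
Then write for Eb clarinet: it sounds a minor third above written, so the part must be a minor third below concert.
Ab4 → F4
A#3 → F##3
Eb4 → C4
A4 → F#4
Ab3 → F3

F4 F##3 C4 F#4 F3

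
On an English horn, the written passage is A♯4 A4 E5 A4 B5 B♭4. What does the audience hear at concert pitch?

The English horn sounds a perfect fifth below written, so transpose each written note down a perfect fifth.
A#4 → D#4
A4 → D4
E5 → A4
A4 → D4
B5 → E5
Bb4 → Eb4

D#4 D4 A4 D4 E5 Eb4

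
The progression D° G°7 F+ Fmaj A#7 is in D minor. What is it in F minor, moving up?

F° Bb°7 Ab+ Abmaj C#7

D minor up to F minor is a minor third; each chord root moves by that interval while the quality stays the same.
D°: root D up a minor third → F, giving F°.
G°7: root G up a minor third → Bb, giving Bb°7.
F+: root F up a minor third → Ab, giving Ab+.
Fmaj: root F up a minor third → Ab, giving Abmaj.
A#7: root A# up a minor third → C#, giving C#7.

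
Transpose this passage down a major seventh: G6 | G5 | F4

Ab5 Ab4 Gb3

A major seventh down from G6 gives Ab5.
G5: a seventh down reaches A, and 11 semitones makes it Ab4.
A major seventh down from F4 gives Gb3.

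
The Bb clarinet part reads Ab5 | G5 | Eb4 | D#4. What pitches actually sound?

The Bb clarinet sounds a major second below written, so transpose each written note down a major second.
Ab5 gives Gb5
G5 gives F5
Eb4 gives Db4
D#4 gives C#4

Gb5 F5 Db4 C#4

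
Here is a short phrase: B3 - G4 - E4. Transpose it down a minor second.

B3 → A#3
G4 → F#4
E4 → D#4

A#3 F#4 D#4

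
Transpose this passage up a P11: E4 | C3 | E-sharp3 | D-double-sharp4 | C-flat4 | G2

A5 F4 A#4 G##5 Fb5 C4

E4 gives A5
C3 gives F4
E#3 gives A#4
D##4 gives G##5
Cb4 gives Fb5
G2 gives C4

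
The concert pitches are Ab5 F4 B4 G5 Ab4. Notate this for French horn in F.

The French horn in F sounds a perfect fifth below written, so the written part must be a perfect fifth above concert — transpose each note up.
Ab5 becomes Eb6
F4 becomes C5
B4 becomes F#5
G5 becomes D6
Ab4 becomes Eb5

Eb6 C5 F#5 D6 Eb5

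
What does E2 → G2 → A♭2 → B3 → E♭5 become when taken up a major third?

E2 up a major third is G#2.
G2 up a major third is B2.
Ab2 up a major third is C3.
A major third up from B3 gives D#4.
Eb5 up a major third is G5.

G#2 B2 C3 D#4 G5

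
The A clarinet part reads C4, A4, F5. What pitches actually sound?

A3 F#4 D5

The A clarinet sounds a minor third below written, so transpose each written note down a minor third.
C4 -> A3
A4 -> F#4
F5 -> D5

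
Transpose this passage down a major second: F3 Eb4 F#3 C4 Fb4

Eb3 Db4 E3 Bb3 Ebb4

F3: a second down reaches E, and 2 semitones makes it Eb3.
Eb4: a second down reaches D, and 2 semitones makes it Db4.
A major second down from F#3 gives E3.
C4 down a major second is Bb3.
Fb4 down a major second is Ebb4.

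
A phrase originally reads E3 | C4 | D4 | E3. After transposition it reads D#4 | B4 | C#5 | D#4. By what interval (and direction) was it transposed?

From E3 to D#4 is 7 letter names — a seventh of some quality.
E3 to D#4 is 11 semitones, which makes it a major seventh; the second version is higher, so the direction is up.
Checking another pair — E3 → D#4 — gives the same interval.

up a major seventh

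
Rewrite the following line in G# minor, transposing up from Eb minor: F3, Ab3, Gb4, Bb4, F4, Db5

A#3 C#4 B4 D#5 A#4 F#5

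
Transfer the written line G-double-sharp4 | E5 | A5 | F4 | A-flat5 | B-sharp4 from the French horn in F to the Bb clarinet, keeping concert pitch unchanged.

D##4 B4 E5 C4 Eb5 F##4

First find concert pitch: the French horn in F sounds a perfect fifth below written, so G-double-sharp4 E5 A5 F4 A-flat5 B-sharp4 sounds C##4 A4 D5 Bb3 Db5 E#4.
Then write for Bb clarinet: it sounds a major second below written, so the part must be a major second above concert.
C##4 → D##4
A4 → B4
D5 → E5
Bb3 → C4
Db5 → Eb5
E#4 → F##4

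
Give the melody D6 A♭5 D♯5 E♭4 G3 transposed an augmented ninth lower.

D6 gives Cb5
Ab5 gives Gbb4
D#5 gives C4
Eb4 gives Dbb3
G3 gives Fb2

Cb5 Gbb4 C4 Dbb3 Fb2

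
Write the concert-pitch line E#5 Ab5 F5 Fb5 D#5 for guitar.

E#6 Ab6 F6 Fb6 D#6

Written C4 sounds as C3 on the guitar, so concert pitches are written a perfect octave up.
E#5 gives E#6
Ab5 gives Ab6
F5 gives F6
Fb5 gives Fb6
D#5 gives D#6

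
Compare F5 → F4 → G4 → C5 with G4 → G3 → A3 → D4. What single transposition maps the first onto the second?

Take the first pair: F5 → G4. F to G spans 7 letter names, so the interval is some kind of seventh.
G4 to F5 is 10 semitones, which makes it a minor seventh; the second version is lower, so the direction is down.
Checking another pair — C5 → D4 — gives the same interval.

down a minor seventh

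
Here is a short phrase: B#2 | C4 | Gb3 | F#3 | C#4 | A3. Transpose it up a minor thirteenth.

G#4 Ab5 Ebb5 D5 A5 F5

B#2: a thirteenth up reaches G, and 20 semitones makes it G#4.
A minor thirteenth up from C4 gives Ab5.
Gb3 up a minor thirteenth is Ebb5.
F#3: a thirteenth up reaches D, and 20 semitones makes it D5.
C#4 up a minor thirteenth is A5.
A3: a thirteenth up reaches F, and 20 semitones makes it F5.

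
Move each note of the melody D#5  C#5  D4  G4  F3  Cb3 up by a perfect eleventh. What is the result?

A perfect eleventh up from D#5 gives G#6.
C#5: an eleventh up reaches F, and 17 semitones makes it F#6.
D4 up a perfect eleventh is G5.
G4 up a perfect eleventh is C6.
A perfect eleventh up from F3 gives Bb4.
Cb3: an eleventh up reaches F, and 17 semitones makes it Fb4.

G#6 F#6 G5 C6 Bb4 Fb4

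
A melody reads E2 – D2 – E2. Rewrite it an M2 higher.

E2: a second up reaches F, and 2 semitones makes it F#2.
D2: a second up reaches E, and 2 semitones makes it E2.
A major second up from E2 gives F#2.

F#2 E2 F#2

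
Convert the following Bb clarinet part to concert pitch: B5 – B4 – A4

A5 A4 G4

The Bb clarinet sounds a major second below written, so transpose each written note down a major second.
B5 to A5
B4 to A4
A4 to G4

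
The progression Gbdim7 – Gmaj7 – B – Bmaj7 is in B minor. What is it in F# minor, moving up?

B minor up to F# minor is a perfect fifth; each chord root moves by that interval while the quality stays the same.
Gbdim7: root Gb up a perfect fifth → Db, giving Dbdim7.
Gmaj7: root G up a perfect fifth → D, giving Dmaj7.
B: root B up a perfect fifth → F#, giving F#.
Bmaj7: root B up a perfect fifth → F#, giving F#maj7.

Dbdim7 Dmaj7 F# F#maj7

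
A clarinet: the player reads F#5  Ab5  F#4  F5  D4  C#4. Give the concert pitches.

D#5 F5 D#4 D5 B3 A#3

The A clarinet sounds a minor third below written, so transpose each written note down a minor third.
F#5 to D#5
Ab5 to F5
F#4 to D#4
F5 to D5
D4 to B3
C#4 to A#3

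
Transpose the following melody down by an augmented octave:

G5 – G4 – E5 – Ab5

Gb4 Gb3 Eb4 Abb4

G5: an octave down reaches G, and 13 semitones makes it Gb4.
An augmented octave down from G4 gives Gb3.
An augmented octave down from E5 gives Eb4.
Ab5 down an augmented octave is Abb4.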